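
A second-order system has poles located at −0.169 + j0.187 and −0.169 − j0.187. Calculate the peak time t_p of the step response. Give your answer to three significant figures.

t_p ≈ 16.8 s

t_p = π/ω_d with ω_d = 0.187 (the imaginary part), so t_p = 16.8 s.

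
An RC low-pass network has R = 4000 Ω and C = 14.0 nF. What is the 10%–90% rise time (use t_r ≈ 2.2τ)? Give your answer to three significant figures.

τ = RC = 4000 × 14.0 nF = 0.0000560 s.
t_r ≈ 2.2τ = 0.000123 s.

t_r ≈ 0.000123 s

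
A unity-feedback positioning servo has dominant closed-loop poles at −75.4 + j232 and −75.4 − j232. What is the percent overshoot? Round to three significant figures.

|pole| = ω_n = √(75.4² + 232²) = 244 rad/s; ζ = cos θ = σ/ω_n = 0.309.
%OS = 100 e^{−πζ/√(1−ζ²)} with ζ = 0.309 gives 36.0%.

%OS ≈ 36.0%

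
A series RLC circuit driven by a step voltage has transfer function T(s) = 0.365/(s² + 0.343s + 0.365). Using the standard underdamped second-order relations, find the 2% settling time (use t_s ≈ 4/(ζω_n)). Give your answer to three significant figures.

Matching coefficients with s² + 2ζω_n s + ω_n² gives ω_n² = 0.365 ⇒ ω_n = 0.604 rad/s, and ζ = 0.343/(2ω_n) = 0.284.
t_s ≈ 4/(ζω_n) = 4/(0.284·0.604) = 23.3 s.

t_s ≈ 23.3 s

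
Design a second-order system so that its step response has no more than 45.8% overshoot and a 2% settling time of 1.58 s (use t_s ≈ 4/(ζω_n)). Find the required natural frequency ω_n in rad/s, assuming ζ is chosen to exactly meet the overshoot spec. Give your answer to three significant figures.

ζ = −ln(OS)/√(π² + (ln OS)²). With OS = 0.458, ln OS = −0.7809 and ζ = 0.7809/3.237 = 0.241.
Then ω_n = 4/(ζ t_s) = 4/(0.241 × 1.58) = 10.5 rad/s.

ω_n ≈ 10.5 rad/s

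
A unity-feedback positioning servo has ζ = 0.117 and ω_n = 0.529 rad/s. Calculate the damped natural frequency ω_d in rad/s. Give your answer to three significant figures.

ω_d ≈ 0.525 rad/s

ω_d = ω_n√(1−ζ²) = 0.529·√0.986 = 0.525 rad/s.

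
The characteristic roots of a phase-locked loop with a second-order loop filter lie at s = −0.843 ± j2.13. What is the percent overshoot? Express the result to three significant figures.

%OS ≈ 28.8%

The poles are at −σ ± jω_d with σ = 0.843 and ω_d = 2.13, so ω_n = √(σ²+ω_d²) = 2.29 rad/s and ζ = σ/ω_n = 0.368.
%OS = 100·exp(−πζ/√(1−ζ²)) = 28.8%.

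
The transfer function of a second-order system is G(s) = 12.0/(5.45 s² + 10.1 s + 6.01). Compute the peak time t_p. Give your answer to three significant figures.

t_p ≈ 6.36 s

Dividing through by 5.45: denominator becomes s² + 1.853 s + 1.103.
So ω_n = √1.103 = 1.05 rad/s and ζ = 1.853/(2·1.05) = 0.882.
The damped frequency ω_d = ω_n√(1−ζ²) = 0.494 rad/s. t_p = π/ω_d = 6.36 s.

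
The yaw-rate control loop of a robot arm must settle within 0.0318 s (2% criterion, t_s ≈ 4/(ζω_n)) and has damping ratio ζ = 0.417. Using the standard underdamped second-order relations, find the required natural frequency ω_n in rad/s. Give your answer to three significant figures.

ω_n ≈ 302 rad/s

Rearranging t_s ≈ 4/(ζω_n) gives ω_n = 4/(ζ·t_s) = 4/(0.417 × 0.0318) = 302 rad/s.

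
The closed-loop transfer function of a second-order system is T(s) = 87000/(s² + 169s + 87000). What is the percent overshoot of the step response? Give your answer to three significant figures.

ω_n = √87000 = 295 rad/s; ζ = 169/(2·295) = 0.286.
Overshoot: exp(−π·0.286/√(1−0.286²)) = 0.391, i.e. 39.1%.

%OS ≈ 39.1%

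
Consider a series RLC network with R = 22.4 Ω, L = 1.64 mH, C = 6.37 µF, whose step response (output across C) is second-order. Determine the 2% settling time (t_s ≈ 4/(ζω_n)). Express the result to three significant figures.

t_s ≈ 0.000586 s

For a series RLC circuit (capacitor voltage as output), ω_n = 1/√(LC) = 1/√(1.64 mH · 6.37 µF) = 9780 rad/s.
ζ = (R/2)·√(C/L) = (22.4/2)·√(6.37 µF/1.64 mH) = 0.698.
t_s ≈ 4/(ζω_n) = 0.000586 s.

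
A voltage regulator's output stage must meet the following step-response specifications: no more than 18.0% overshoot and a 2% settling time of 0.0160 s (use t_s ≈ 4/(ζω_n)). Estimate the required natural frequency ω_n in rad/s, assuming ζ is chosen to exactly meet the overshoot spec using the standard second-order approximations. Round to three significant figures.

ζ = −ln(OS)/√(π² + (ln OS)²). With OS = 0.180, ln OS = −1.715 and ζ = 1.715/3.579 = 0.479.
Then ω_n = 4/(ζ t_s) = 4/(0.479 × 0.0160) = 522 rad/s.

ω_n ≈ 522 rad/s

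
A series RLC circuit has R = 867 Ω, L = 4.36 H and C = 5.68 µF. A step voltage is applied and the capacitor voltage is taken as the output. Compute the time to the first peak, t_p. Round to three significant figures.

For a series RLC circuit (capacitor voltage as output), ω_n = 1/√(LC) = 1/√(4.36 H · 5.68 µF) = 201 rad/s.
ζ = (R/2)·√(C/L) = (867/2)·√(5.68 µF/4.36 H) = 0.495.
ω_d = ω_n√(1−ζ²) = 175 rad/s. t_p = π/ω_d = 0.0180 s.

t_p ≈ 0.0180 s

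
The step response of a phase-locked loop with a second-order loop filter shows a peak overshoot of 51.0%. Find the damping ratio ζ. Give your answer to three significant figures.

ζ = −ln(OS)/√(π² + (ln OS)²). With OS = 0.510, ln OS = −0.6733 and ζ = 0.6733/3.213 = 0.210.

ζ ≈ 0.210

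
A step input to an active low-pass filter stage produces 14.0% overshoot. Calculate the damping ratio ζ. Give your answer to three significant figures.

ζ ≈ 0.531

From %OS = 100·exp(−πζ/√(1−ζ²)), invert to get ζ = −ln(OS)/√(π² + ln²(OS)) with OS = 0.140.
−ln 0.140 = 1.966, so ζ = 1.966/√(π² + 3.866) = 0.531.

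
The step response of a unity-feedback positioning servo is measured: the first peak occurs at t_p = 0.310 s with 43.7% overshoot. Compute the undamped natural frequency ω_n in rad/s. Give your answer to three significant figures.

ω_n ≈ 10.5 rad/s

ζ from %OS: ζ = |ln 0.437|/√(π²+ln²0.437) = 0.255.
From t_p = π/ω_d, ω_d = π/0.310 = 10.1 rad/s, so ω_n = ω_d/√(1−ζ²) = 10.5 rad/s.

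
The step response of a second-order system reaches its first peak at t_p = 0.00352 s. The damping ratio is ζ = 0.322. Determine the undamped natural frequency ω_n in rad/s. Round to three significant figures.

ω_n ≈ 943 rad/s

Peak time t_p = π/ω_d, so ω_d = π/t_p = π/0.00352 = 892 rad/s.
ω_n = ω_d/√(1−ζ²) = 892/√0.896 = 943 rad/s.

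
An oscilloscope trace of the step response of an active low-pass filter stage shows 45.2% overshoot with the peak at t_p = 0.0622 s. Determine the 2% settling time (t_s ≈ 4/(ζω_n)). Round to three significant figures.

t_s ≈ 0.313 s

The overshoot fixes ζ = −ln(OS)/√(π²+ln²(OS)) = 0.245.
From t_p = π/ω_d, ω_d = π/0.0622 = 50.5 rad/s, so ω_n = ω_d/√(1−ζ²) = 52.1 rad/s.
t_s ≈ 4/(ζω_n) = 4/(0.245·52.1) = 0.313 s.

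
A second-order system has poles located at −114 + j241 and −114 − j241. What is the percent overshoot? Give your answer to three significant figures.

With σ = 114, ω_d = 241: ω_n = √(σ²+ω_d²) = 267 rad/s, ζ = σ/ω_n = 0.428.
Overshoot: exp(−π·0.428/√(1−0.428²)) = 0.226, i.e. 22.6%.

%OS ≈ 22.6%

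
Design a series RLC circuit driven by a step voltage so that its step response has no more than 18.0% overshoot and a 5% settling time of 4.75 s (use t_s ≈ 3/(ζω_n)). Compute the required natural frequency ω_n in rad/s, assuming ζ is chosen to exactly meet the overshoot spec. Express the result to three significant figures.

ω_n ≈ 1.32 rad/s

From %OS = 100·exp(−πζ/√(1−ζ²)), invert to get ζ = −ln(OS)/√(π² + ln²(OS)) with OS = 0.180.
−ln 0.180 = 1.715, so ζ = 1.715/√(π² + 2.941) = 0.479.
From t_s ≈ 3/(ζω_n): ω_n = 3/(ζ·t_s) = 3/(0.479·4.75) = 1.32 rad/s.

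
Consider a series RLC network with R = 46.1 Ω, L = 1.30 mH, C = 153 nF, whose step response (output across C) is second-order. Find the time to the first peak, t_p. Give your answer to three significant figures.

For a series RLC circuit (capacitor voltage as output), ω_n = 1/√(LC) = 1/√(1.30 mH · 153 nF) = 70900 rad/s.
ζ = (R/2)·√(C/L) = (46.1/2)·√(153 nF/1.30 mH) = 0.250.
The damped frequency ω_d = ω_n√(1−ζ²) = 68700 rad/s. t_p = π/ω_d = 0.0000458 s.

t_p ≈ 0.0000458 s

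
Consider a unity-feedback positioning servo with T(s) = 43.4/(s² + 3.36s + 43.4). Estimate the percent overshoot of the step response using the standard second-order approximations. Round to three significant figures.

%OS ≈ 43.7%

Matching coefficients with s² + 2ζω_n s + ω_n² gives ω_n² = 43.4 ⇒ ω_n = 6.59 rad/s, and ζ = 3.36/(2ω_n) = 0.255.
Overshoot: exp(−π·0.255/√(1−0.255²)) = 0.437, i.e. 43.7%.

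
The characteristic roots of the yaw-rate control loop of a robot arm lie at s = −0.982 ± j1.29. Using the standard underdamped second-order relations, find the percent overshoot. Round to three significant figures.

%OS ≈ 9.15%

With σ = 0.982, ω_d = 1.29: ω_n = √(σ²+ω_d²) = 1.62 rad/s, ζ = σ/ω_n = 0.606.
%OS = 100 e^{−πζ/√(1−ζ²)} with ζ = 0.606 gives 9.15%.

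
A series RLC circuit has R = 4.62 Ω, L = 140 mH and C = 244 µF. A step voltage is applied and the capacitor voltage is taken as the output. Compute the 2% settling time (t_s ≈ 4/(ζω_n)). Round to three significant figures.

For a series RLC circuit (capacitor voltage as output), ω_n = 1/√(LC) = 1/√(140 mH · 244 µF) = 171 rad/s.
ζ = (R/2)·√(C/L) = (4.62/2)·√(244 µF/140 mH) = 0.0964.
t_s ≈ 4/(ζω_n) = 0.242 s.

t_s ≈ 0.242 s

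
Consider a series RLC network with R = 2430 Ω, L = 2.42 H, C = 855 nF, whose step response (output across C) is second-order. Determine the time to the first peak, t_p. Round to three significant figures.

For a series RLC circuit (capacitor voltage as output), ω_n = 1/√(LC) = 1/√(2.42 H · 855 nF) = 695 rad/s.
ζ = (R/2)·√(C/L) = (2430/2)·√(855 nF/2.42 H) = 0.722.
ω_d = ω_n√(1−ζ²) = 481 rad/s. t_p = π/ω_d = 0.00653 s.

t_p ≈ 0.00653 s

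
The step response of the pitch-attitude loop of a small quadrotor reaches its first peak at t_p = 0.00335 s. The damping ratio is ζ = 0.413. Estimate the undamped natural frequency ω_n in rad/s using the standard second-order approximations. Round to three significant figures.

ω_n ≈ 1030 rad/s

Peak time t_p = π/ω_d, so ω_d = π/t_p = π/0.00335 = 938 rad/s.
ω_n = ω_d/√(1−ζ²) = 938/√0.829 = 1030 rad/s.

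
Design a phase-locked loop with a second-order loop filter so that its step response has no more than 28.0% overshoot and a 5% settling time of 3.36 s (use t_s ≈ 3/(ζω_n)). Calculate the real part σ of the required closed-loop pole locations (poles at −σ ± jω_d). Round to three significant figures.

σ ≈ 0.893

The settling-time spec alone fixes σ = ζω_n = 3/t_s = 3/3.36 = 0.893.
(Overshoot then fixes ζ = 0.376 and hence ω_d = σ·√(1−ζ²)/ζ = 2.20 rad/s.)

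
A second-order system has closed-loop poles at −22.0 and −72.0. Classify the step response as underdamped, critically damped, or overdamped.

overdamped

Since the poles are distinct, negative and real, the response is overdamped.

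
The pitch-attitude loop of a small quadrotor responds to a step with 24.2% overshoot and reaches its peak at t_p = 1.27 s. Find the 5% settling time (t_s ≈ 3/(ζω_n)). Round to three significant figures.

From the overshoot, ζ = −ln(OS)/√(π²+ln²(OS)) = 0.412.
t_p = π/ω_d ⇒ ω_d = 2.47 rad/s; then ω_n = ω_d/√(1−ζ²) = 2.71 rad/s.
t_s ≈ 3/(ζω_n) = 3/(0.412·2.71) = 2.69 s.

t_s ≈ 2.69 s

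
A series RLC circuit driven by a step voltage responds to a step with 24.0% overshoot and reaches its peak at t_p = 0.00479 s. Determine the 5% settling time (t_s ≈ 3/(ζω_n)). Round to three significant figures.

From the overshoot, ζ = −ln(OS)/√(π²+ln²(OS)) = 0.414.
t_p = π/ω_d ⇒ ω_d = 656 rad/s; then ω_n = ω_d/√(1−ζ²) = 720 rad/s.
t_s ≈ 3/(ζω_n) = 3/(0.414·720) = 0.0101 s.

t_s ≈ 0.0101 s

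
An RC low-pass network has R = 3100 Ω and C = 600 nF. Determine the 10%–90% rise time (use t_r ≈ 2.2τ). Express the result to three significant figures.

t_r ≈ 0.00409 s

τ = RC = 3100 × 600 nF = 0.00186 s.
t_r ≈ 2.2τ = 0.00409 s.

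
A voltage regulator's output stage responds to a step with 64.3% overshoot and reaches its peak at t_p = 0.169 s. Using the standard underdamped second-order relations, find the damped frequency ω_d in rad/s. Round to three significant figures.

t_p = π/ω_d, so ω_d = π/0.169 = 18.6 rad/s.

ω_d ≈ 18.6 rad/s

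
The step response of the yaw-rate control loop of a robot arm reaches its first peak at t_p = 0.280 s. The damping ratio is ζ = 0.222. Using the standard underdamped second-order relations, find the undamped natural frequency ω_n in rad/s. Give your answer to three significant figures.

ω_n ≈ 11.5 rad/s

Peak time t_p = π/ω_d, so ω_d = π/t_p = π/0.280 = 11.2 rad/s.
ω_n = ω_d/√(1−ζ²) = 11.2/√0.951 = 11.5 rad/s.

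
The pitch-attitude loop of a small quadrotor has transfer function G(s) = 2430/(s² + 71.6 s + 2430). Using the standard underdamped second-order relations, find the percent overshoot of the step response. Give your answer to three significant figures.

%OS ≈ 3.62%

ω_n = √2430 = 49.3 rad/s; ζ = 71.6/(2·49.3) = 0.726.
Overshoot: exp(−π·0.726/√(1−0.726²)) = 0.0362, i.e. 3.62%.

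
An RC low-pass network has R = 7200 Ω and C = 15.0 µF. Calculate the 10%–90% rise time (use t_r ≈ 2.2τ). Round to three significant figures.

τ = RC = 7200 × 15.0 µF = 0.108 s.
t_r ≈ 2.2τ = 0.238 s.

t_r ≈ 0.238 s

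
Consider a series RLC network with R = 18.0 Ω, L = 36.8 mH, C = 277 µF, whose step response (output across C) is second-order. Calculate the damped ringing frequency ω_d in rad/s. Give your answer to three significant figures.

For a series RLC circuit (capacitor voltage as output), ω_n = 1/√(LC) = 1/√(36.8 mH · 277 µF) = 313 rad/s.
ζ = (R/2)·√(C/L) = (18.0/2)·√(277 µF/36.8 mH) = 0.781.
The damped frequency ω_d = ω_n√(1−ζ²) = 196 rad/s.

ω_d ≈ 196 rad/s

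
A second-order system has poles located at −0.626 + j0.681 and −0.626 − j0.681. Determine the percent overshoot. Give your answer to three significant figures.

%OS ≈ 5.57%

|pole| = ω_n = √(0.626² + 0.681²) = 0.925 rad/s; ζ = cos θ = σ/ω_n = 0.677.
%OS = 100 e^{−πζ/√(1−ζ²)} with ζ = 0.677 gives 5.57%.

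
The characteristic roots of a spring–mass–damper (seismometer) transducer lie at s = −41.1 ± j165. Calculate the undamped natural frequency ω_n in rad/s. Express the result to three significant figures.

ω_n ≈ 170 rad/s

|pole| = ω_n = √(41.1² + 165²) = 170 rad/s; ζ = cos θ = σ/ω_n = 0.242.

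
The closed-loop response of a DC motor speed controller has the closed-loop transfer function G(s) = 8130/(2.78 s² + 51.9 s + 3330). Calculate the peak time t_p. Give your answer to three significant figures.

Dividing through by 2.78: denominator becomes s² + 18.67 s + 1198.
So ω_n = √1198 = 34.6 rad/s and ζ = 18.67/(2·34.6) = 0.270.
ω_d = ω_n√(1−ζ²) = 33.3 rad/s. t_p = π/ω_d = 0.0943 s.

t_p ≈ 0.0943 s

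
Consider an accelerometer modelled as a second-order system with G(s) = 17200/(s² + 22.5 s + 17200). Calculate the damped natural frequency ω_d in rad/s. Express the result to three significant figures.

ω_d ≈ 131 rad/s

ω_n = √17200 = 131 rad/s; ζ = 22.5/(2·131) = 0.0858.
The damped frequency ω_d = ω_n√(1−ζ²) = 131 rad/s.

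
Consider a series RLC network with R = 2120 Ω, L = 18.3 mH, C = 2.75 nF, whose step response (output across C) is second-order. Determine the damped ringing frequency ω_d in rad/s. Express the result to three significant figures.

ω_d ≈ 129000 rad/s

For a series RLC circuit (capacitor voltage as output), ω_n = 1/√(LC) = 1/√(18.3 mH · 2.75 nF) = 141000 rad/s.
ζ = (R/2)·√(C/L) = (2120/2)·√(2.75 nF/18.3 mH) = 0.411.
ω_d = 141000·√(1 − 0.411²) = 129000 rad/s.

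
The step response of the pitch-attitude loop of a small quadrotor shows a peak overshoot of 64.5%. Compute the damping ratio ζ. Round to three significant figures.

From %OS = 100·exp(−πζ/√(1−ζ²)), invert to get ζ = −ln(OS)/√(π² + ln²(OS)) with OS = 0.645.
−ln 0.645 = 0.4385, so ζ = 0.4385/√(π² + 0.1923) = 0.138.

ζ ≈ 0.138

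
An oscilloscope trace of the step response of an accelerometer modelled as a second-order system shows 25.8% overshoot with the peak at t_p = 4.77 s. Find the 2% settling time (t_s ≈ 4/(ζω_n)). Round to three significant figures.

t_s ≈ 14.1 s

ζ from %OS: ζ = |ln 0.258|/√(π²+ln²0.258) = 0.396.
t_p = π/ω_d ⇒ ω_d = 0.659 rad/s; then ω_n = ω_d/√(1−ζ²) = 0.717 rad/s.
t_s ≈ 4/(ζω_n) = 4/(0.396·0.717) = 14.1 s.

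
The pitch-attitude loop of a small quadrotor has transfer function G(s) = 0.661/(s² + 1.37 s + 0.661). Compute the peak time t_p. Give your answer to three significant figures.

Comparing the denominator to s² + 2ζω_n s + ω_n²: ω_n = √0.661 = 0.813 rad/s, and 2ζω_n = 1.37 so ζ = 1.37/(2·0.813) = 0.843.
ω_d = ω_n√(1−ζ²) = 0.438 rad/s. Then t_p = π/ω_d = 7.17 s.

t_p ≈ 7.17 s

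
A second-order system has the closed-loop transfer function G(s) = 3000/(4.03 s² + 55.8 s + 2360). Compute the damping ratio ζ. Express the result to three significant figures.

Dividing through by 4.03: denominator becomes s² + 13.85 s + 585.6.
So ω_n = √585.6 = 24.2 rad/s and ζ = 13.85/(2·24.2) = 0.286.

ζ ≈ 0.286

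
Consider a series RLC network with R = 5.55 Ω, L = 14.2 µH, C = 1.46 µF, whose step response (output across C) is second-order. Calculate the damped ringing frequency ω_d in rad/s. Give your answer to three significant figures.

ω_d ≈ 100000 rad/s

For a series RLC circuit (capacitor voltage as output), ω_n = 1/√(LC) = 1/√(14.2 µH · 1.46 µF) = 220000 rad/s.
ζ = (R/2)·√(C/L) = (5.55/2)·√(1.46 µF/14.2 µH) = 0.890.
ω_d = 220000·√(1 − 0.890²) = 100000 rad/s.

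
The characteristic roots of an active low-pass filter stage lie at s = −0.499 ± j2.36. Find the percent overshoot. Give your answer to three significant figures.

%OS ≈ 51.5%

The poles are at −σ ± jω_d with σ = 0.499 and ω_d = 2.36, so ω_n = √(σ²+ω_d²) = 2.41 rad/s and ζ = σ/ω_n = 0.207.
%OS = 100 e^{−πζ/√(1−ζ²)} with ζ = 0.207 gives 51.5%.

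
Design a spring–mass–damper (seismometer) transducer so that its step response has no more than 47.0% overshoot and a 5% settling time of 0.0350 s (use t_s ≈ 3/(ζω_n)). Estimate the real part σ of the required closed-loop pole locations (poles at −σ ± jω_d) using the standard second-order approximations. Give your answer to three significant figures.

σ ≈ 85.7

The settling-time spec alone fixes σ = ζω_n = 3/t_s = 3/0.0350 = 85.7.
(Overshoot then fixes ζ = 0.234 and hence ω_d = σ·√(1−ζ²)/ζ = 357 rad/s.)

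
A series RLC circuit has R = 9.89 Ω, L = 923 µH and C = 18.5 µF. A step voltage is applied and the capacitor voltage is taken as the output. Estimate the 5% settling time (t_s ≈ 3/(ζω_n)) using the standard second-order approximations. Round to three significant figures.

t_s ≈ 0.000560 s

For a series RLC circuit (capacitor voltage as output), ω_n = 1/√(LC) = 1/√(923 µH · 18.5 µF) = 7650 rad/s.
ζ = (R/2)·√(C/L) = (9.89/2)·√(18.5 µF/923 µH) = 0.700.
t_s ≈ 3/(ζω_n) = 0.000560 s.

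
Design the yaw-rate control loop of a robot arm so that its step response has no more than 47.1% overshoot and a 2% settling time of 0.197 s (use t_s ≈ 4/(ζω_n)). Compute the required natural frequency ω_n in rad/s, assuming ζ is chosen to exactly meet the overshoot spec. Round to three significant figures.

From %OS = 100·exp(−πζ/√(1−ζ²)), invert to get ζ = −ln(OS)/√(π² + ln²(OS)) with OS = 0.471.
−ln 0.471 = 0.7529, so ζ = 0.7529/√(π² + 0.5669) = 0.233.
Then ω_n = 4/(ζ t_s) = 4/(0.233 × 0.197) = 87.1 rad/s.

ω_n ≈ 87.1 rad/s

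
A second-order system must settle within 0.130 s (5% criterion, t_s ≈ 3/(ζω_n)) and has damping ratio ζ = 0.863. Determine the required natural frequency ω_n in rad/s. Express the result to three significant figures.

ω_n ≈ 26.7 rad/s

Rearranging t_s ≈ 3/(ζω_n) gives ω_n = 3/(ζ·t_s) = 3/(0.863 × 0.130) = 26.7 rad/s.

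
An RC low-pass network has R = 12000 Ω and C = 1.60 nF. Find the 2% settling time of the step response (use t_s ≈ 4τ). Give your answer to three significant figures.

t_s ≈ 0.0000768 s

τ = RC = 12000 × 1.60 nF = 0.0000192 s.
t_s ≈ 4τ = 0.0000768 s.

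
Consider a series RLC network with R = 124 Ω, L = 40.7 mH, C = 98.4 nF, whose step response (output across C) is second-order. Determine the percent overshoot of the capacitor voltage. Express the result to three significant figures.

%OS ≈ 73.8%

For a series RLC circuit (capacitor voltage as output), ω_n = 1/√(LC) = 1/√(40.7 mH · 98.4 nF) = 15800 rad/s.
ζ = (R/2)·√(C/L) = (124/2)·√(98.4 nF/40.7 mH) = 0.0964.
%OS = 100 e^{−πζ/√(1−ζ²)} with ζ = 0.0964 gives 73.8%.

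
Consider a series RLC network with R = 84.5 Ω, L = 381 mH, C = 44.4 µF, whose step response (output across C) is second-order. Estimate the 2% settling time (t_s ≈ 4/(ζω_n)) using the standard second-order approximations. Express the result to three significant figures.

For a series RLC circuit (capacitor voltage as output), ω_n = 1/√(LC) = 1/√(381 mH · 44.4 µF) = 243 rad/s.
ζ = (R/2)·√(C/L) = (84.5/2)·√(44.4 µF/381 mH) = 0.456.
t_s ≈ 4/(ζω_n) = 0.0361 s.

t_s ≈ 0.0361 s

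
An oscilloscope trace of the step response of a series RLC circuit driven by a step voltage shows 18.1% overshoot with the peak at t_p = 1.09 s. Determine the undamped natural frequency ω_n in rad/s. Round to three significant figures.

ω_n ≈ 3.28 rad/s

The overshoot fixes ζ = −ln(OS)/√(π²+ln²(OS)) = 0.478.
t_p = π/ω_d ⇒ ω_d = 2.88 rad/s; then ω_n = ω_d/√(1−ζ²) = 3.28 rad/s.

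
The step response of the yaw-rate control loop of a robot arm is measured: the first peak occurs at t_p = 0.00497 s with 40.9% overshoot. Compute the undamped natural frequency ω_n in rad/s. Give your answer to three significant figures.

From the overshoot, ζ = −ln(OS)/√(π²+ln²(OS)) = 0.274.
t_p = π/ω_d ⇒ ω_d = 632 rad/s; then ω_n = ω_d/√(1−ζ²) = 657 rad/s.

ω_n ≈ 657 rad/s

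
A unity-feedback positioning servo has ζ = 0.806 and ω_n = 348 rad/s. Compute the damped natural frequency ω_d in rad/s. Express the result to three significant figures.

ω_d = ω_n√(1−ζ²) = 348·√0.350 = 206 rad/s.

ω_d ≈ 206 rad/s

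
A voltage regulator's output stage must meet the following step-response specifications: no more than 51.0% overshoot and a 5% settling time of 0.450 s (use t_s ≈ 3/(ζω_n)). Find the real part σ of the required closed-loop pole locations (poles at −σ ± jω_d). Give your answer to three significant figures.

σ ≈ 6.67

The settling-time spec alone fixes σ = ζω_n = 3/t_s = 3/0.450 = 6.67.
(Overshoot then fixes ζ = 0.210 and hence ω_d = σ·√(1−ζ²)/ζ = 31.1 rad/s.)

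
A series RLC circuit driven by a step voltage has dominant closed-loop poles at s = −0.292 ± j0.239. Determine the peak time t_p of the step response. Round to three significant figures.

t_p = π/ω_d with ω_d = 0.239 (the imaginary part), so t_p = 13.1 s.

t_p ≈ 13.1 s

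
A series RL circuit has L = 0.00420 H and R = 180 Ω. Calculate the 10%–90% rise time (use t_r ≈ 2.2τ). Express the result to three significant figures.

τ = L/R = 0.00420/180 = 0.0000233 s.
t_r ≈ 2.2τ = 0.0000513 s.

t_r ≈ 0.0000513 s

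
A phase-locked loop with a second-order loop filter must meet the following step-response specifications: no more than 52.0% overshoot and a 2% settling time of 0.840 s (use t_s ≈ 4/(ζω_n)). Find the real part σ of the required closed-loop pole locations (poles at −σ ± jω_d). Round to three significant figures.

The settling-time spec alone fixes σ = ζω_n = 4/t_s = 4/0.840 = 4.76.
(Overshoot then fixes ζ = 0.204 and hence ω_d = σ·√(1−ζ²)/ζ = 22.9 rad/s.)

σ ≈ 4.76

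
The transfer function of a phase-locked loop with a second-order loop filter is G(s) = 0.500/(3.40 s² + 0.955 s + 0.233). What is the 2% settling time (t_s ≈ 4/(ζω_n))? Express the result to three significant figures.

Dividing through by 3.40: denominator becomes s² + 0.2809 s + 0.06853.
So ω_n = √0.06853 = 0.262 rad/s and ζ = 0.2809/(2·0.262) = 0.536.
t_s ≈ 4/(ζω_n) = 28.5 s.

t_s ≈ 28.5 s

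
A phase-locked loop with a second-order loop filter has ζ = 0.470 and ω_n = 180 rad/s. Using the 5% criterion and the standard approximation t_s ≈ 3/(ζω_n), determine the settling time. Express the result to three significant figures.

t_s ≈ 0.0355 s

t_s ≈ 3/(ζω_n) = 3/(0.470 × 180) = 0.0355 s.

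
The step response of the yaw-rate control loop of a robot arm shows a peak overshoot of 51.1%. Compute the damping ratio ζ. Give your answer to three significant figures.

ζ ≈ 0.209

From %OS = 100·exp(−πζ/√(1−ζ²)), invert to get ζ = −ln(OS)/√(π² + ln²(OS)) with OS = 0.511.
−ln 0.511 = 0.6714, so ζ = 0.6714/√(π² + 0.4508) = 0.209.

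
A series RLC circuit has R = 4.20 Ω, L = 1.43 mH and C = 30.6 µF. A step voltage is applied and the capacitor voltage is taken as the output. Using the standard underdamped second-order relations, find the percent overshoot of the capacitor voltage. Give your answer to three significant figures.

For a series RLC circuit (capacitor voltage as output), ω_n = 1/√(LC) = 1/√(1.43 mH · 30.6 µF) = 4780 rad/s.
ζ = (R/2)·√(C/L) = (4.20/2)·√(30.6 µF/1.43 mH) = 0.307.
Overshoot: exp(−π·0.307/√(1−0.307²)) = 0.363, i.e. 36.3%.

%OS ≈ 36.3%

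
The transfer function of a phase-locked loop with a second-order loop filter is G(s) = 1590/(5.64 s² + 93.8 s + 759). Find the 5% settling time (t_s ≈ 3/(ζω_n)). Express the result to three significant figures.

t_s ≈ 0.361 s

Dividing through by 5.64: denominator becomes s² + 16.63 s + 134.6.
So ω_n = √134.6 = 11.6 rad/s and ζ = 16.63/(2·11.6) = 0.717.
t_s ≈ 3/(ζω_n) = 0.361 s.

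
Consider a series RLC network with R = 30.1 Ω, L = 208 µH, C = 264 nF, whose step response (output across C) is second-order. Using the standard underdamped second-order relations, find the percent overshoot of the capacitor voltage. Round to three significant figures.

For a series RLC circuit (capacitor voltage as output), ω_n = 1/√(LC) = 1/√(208 µH · 264 nF) = 135000 rad/s.
ζ = (R/2)·√(C/L) = (30.1/2)·√(264 nF/208 µH) = 0.536.
Overshoot: exp(−π·0.536/√(1−0.536²)) = 0.136, i.e. 13.6%.

%OS ≈ 13.6%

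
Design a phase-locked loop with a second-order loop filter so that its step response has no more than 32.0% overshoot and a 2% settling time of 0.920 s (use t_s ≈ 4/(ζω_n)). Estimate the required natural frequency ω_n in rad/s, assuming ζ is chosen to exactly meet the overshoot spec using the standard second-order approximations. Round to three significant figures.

ω_n ≈ 12.8 rad/s

Inverting the overshoot relation: ζ = |ln 0.320|/√(π² + ln²0.320) = 0.341.
From t_s ≈ 4/(ζω_n): ω_n = 4/(ζ·t_s) = 4/(0.341·0.920) = 12.8 rad/s.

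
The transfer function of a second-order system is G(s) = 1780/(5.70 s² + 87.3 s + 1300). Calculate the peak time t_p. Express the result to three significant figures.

t_p ≈ 0.241 s

Dividing through by 5.70: denominator becomes s² + 15.32 s + 228.1.
So ω_n = √228.1 = 15.1 rad/s and ζ = 15.32/(2·15.1) = 0.507.
The damped frequency ω_d = ω_n√(1−ζ²) = 13.0 rad/s. t_p = π/ω_d = 0.241 s.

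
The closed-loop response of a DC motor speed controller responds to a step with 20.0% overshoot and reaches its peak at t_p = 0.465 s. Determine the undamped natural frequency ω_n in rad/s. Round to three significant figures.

ζ from %OS: ζ = |ln 0.200|/√(π²+ln²0.200) = 0.456.
t_p = π/ω_d ⇒ ω_d = 6.76 rad/s; then ω_n = ω_d/√(1−ζ²) = 7.59 rad/s.

ω_n ≈ 7.59 rad/s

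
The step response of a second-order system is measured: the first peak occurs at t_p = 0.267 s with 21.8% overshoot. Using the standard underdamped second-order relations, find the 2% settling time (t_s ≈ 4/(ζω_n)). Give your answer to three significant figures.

t_s ≈ 0.701 s

ζ from %OS: ζ = |ln 0.218|/√(π²+ln²0.218) = 0.436.
From t_p = π/ω_d, ω_d = π/0.267 = 11.8 rad/s, so ω_n = ω_d/√(1−ζ²) = 13.1 rad/s.
t_s ≈ 4/(ζω_n) = 4/(0.436·13.1) = 0.701 s.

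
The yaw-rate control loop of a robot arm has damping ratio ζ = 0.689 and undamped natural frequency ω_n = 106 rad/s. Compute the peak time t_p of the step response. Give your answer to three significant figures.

t_p ≈ 0.0409 s

The damped frequency is ω_d = ω_n√(1−ζ²) = 106·√(1−0.475) = 76.8 rad/s.
Peak time t_p = π/ω_d = π/76.8 = 0.0409 s.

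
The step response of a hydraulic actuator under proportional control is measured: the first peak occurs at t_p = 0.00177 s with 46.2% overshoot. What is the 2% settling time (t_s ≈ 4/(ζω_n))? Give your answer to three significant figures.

t_s ≈ 0.00917 s

ζ from %OS: ζ = |ln 0.462|/√(π²+ln²0.462) = 0.239.
From t_p = π/ω_d, ω_d = π/0.00177 = 1770 rad/s, so ω_n = ω_d/√(1−ζ²) = 1830 rad/s.
t_s ≈ 4/(ζω_n) = 4/(0.239·1830) = 0.00917 s.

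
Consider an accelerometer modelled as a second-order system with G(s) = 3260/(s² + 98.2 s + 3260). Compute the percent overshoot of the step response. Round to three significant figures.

%OS ≈ 0.503%

Comparing the denominator to s² + 2ζω_n s + ω_n²: ω_n = √3260 = 57.1 rad/s, and 2ζω_n = 98.2 so ζ = 98.2/(2·57.1) = 0.860.
%OS = 100·exp(−πζ/√(1−ζ²)) = 0.503%.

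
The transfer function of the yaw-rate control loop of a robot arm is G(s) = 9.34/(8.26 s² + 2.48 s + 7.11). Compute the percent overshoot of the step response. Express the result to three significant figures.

%OS ≈ 59.7%

Dividing through by 8.26: denominator becomes s² + 0.3002 s + 0.8608.
So ω_n = √0.8608 = 0.928 rad/s and ζ = 0.3002/(2·0.928) = 0.162.
%OS = 100 e^{−πζ/√(1−ζ²)} with ζ = 0.162 gives 59.7%.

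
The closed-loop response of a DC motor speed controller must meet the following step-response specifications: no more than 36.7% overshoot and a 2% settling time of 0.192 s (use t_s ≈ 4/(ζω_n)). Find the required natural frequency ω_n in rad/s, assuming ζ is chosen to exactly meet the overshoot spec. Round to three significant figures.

ω_n ≈ 68.5 rad/s

From %OS = 100·exp(−πζ/√(1−ζ²)), invert to get ζ = −ln(OS)/√(π² + ln²(OS)) with OS = 0.367.
−ln 0.367 = 1.002, so ζ = 1.002/√(π² + 1.005) = 0.304.
Then ω_n = 4/(ζ t_s) = 4/(0.304 × 0.192) = 68.5 rad/s.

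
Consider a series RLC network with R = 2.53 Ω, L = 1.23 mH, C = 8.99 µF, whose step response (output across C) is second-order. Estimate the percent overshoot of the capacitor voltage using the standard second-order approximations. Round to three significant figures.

%OS ≈ 71.1%

For a series RLC circuit (capacitor voltage as output), ω_n = 1/√(LC) = 1/√(1.23 mH · 8.99 µF) = 9510 rad/s.
ζ = (R/2)·√(C/L) = (2.53/2)·√(8.99 µF/1.23 mH) = 0.108.
Overshoot: exp(−π·0.108/√(1−0.108²)) = 0.711, i.e. 71.1%.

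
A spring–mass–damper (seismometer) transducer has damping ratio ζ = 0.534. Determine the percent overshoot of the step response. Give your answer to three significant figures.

%OS ≈ 13.7%

For an underdamped second-order system, %OS = 100·exp(−πζ/√(1−ζ²)).
πζ/√(1−ζ²) = π·0.534/√(1−0.285) = 1.984, so %OS = 100·e^(−1.984) = 13.7%.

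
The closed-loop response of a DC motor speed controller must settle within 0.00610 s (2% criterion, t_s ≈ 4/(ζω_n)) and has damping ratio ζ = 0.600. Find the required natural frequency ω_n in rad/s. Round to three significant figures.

ω_n ≈ 1090 rad/s

Rearranging t_s ≈ 4/(ζω_n) gives ω_n = 4/(ζ·t_s) = 4/(0.600 × 0.00610) = 1090 rad/s.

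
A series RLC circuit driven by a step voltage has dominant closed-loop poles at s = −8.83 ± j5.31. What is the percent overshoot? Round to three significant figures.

%OS ≈ 0.538%

The poles are at −σ ± jω_d with σ = 8.83 and ω_d = 5.31, so ω_n = √(σ²+ω_d²) = 10.3 rad/s and ζ = σ/ω_n = 0.857.
Overshoot: exp(−π·0.857/√(1−0.857²)) = 0.00538, i.e. 0.538%.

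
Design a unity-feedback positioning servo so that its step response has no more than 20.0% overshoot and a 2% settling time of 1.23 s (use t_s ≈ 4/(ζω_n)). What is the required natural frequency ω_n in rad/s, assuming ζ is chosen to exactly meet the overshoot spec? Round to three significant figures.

From %OS = 100·exp(−πζ/√(1−ζ²)), invert to get ζ = −ln(OS)/√(π² + ln²(OS)) with OS = 0.200.
−ln 0.200 = 1.609, so ζ = 1.609/√(π² + 2.590) = 0.456.
From t_s ≈ 4/(ζω_n): ω_n = 4/(ζ·t_s) = 4/(0.456·1.23) = 7.13 rad/s.

ω_n ≈ 7.13 rad/s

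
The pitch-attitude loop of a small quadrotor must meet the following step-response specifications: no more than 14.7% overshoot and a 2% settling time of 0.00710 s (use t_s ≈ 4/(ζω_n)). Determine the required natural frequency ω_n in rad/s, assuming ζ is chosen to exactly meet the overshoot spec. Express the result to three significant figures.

From %OS = 100·exp(−πζ/√(1−ζ²)), invert to get ζ = −ln(OS)/√(π² + ln²(OS)) with OS = 0.147.
−ln 0.147 = 1.917, so ζ = 1.917/√(π² + 3.676) = 0.521.
From t_s ≈ 4/(ζω_n): ω_n = 4/(ζ·t_s) = 4/(0.521·0.00710) = 1080 rad/s.

ω_n ≈ 1080 rad/s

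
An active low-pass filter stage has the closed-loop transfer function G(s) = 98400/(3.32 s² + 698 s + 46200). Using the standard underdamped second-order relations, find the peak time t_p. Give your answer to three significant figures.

Dividing through by 3.32: denominator becomes s² + 210.2 s + 13920.
So ω_n = √13920 = 118 rad/s and ζ = 210.2/(2·118) = 0.891.
The damped frequency ω_d = ω_n√(1−ζ²) = 53.5 rad/s. t_p = π/ω_d = 0.0587 s.

t_p ≈ 0.0587 s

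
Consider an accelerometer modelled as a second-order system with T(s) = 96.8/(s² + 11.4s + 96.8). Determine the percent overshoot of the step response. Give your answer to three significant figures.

%OS ≈ 10.7%

ω_n = √96.8 = 9.84 rad/s; ζ = 11.4/(2·9.84) = 0.579.
%OS = 100·exp(−πζ/√(1−ζ²)) = 10.7%.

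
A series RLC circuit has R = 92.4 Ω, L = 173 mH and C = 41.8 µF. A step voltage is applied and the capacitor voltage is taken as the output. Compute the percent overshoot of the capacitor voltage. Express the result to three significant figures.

%OS ≈ 3.91%

For a series RLC circuit (capacitor voltage as output), ω_n = 1/√(LC) = 1/√(173 mH · 41.8 µF) = 372 rad/s.
ζ = (R/2)·√(C/L) = (92.4/2)·√(41.8 µF/173 mH) = 0.718.
Overshoot: exp(−π·0.718/√(1−0.718²)) = 0.0391, i.e. 3.91%.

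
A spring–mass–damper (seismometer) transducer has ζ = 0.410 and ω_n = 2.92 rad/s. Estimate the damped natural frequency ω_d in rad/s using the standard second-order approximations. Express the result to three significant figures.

ω_d ≈ 2.66 rad/s

ω_d = ω_n√(1−ζ²) = 2.92·√0.832 = 2.66 rad/s.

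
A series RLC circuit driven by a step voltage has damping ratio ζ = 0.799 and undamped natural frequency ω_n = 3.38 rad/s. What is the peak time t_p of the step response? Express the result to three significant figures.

t_p ≈ 1.55 s

The damped frequency is ω_d = ω_n√(1−ζ²) = 3.38·√(1−0.638) = 2.03 rad/s.
Peak time t_p = π/ω_d = π/2.03 = 1.55 s.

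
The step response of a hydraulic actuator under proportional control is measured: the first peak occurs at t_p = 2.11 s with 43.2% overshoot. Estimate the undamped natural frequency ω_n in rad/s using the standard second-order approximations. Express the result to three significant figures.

ω_n ≈ 1.54 rad/s

ζ from %OS: ζ = |ln 0.432|/√(π²+ln²0.432) = 0.258.
From t_p = π/ω_d, ω_d = π/2.11 = 1.49 rad/s, so ω_n = ω_d/√(1−ζ²) = 1.54 rad/s.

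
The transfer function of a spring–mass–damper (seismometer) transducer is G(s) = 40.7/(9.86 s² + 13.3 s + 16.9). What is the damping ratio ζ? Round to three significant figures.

Dividing through by 9.86: denominator becomes s² + 1.349 s + 1.714.
So ω_n = √1.714 = 1.31 rad/s and ζ = 1.349/(2·1.31) = 0.515.

ζ ≈ 0.515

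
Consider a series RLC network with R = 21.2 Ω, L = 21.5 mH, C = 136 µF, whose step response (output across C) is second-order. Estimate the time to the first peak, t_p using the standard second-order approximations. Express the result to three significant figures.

For a series RLC circuit (capacitor voltage as output), ω_n = 1/√(LC) = 1/√(21.5 mH · 136 µF) = 585 rad/s.
ζ = (R/2)·√(C/L) = (21.2/2)·√(136 µF/21.5 mH) = 0.843.
The damped frequency ω_d = ω_n√(1−ζ²) = 315 rad/s. t_p = π/ω_d = 0.00999 s.

t_p ≈ 0.00999 s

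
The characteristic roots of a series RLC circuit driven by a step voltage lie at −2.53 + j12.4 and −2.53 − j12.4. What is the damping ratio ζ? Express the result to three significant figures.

With σ = 2.53, ω_d = 12.4: ω_n = √(σ²+ω_d²) = 12.7 rad/s, ζ = σ/ω_n = 0.200.

ζ ≈ 0.200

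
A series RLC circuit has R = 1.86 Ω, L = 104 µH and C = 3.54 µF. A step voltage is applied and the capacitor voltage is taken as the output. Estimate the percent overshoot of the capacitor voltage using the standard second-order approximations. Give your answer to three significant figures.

For a series RLC circuit (capacitor voltage as output), ω_n = 1/√(LC) = 1/√(104 µH · 3.54 µF) = 52100 rad/s.
ζ = (R/2)·√(C/L) = (1.86/2)·√(3.54 µF/104 µH) = 0.172.
%OS = 100 e^{−πζ/√(1−ζ²)} with ζ = 0.172 gives 57.9%.

%OS ≈ 57.9%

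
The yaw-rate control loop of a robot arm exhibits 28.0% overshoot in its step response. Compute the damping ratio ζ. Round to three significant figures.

ζ ≈ 0.376

From %OS = 100·exp(−πζ/√(1−ζ²)), invert to get ζ = −ln(OS)/√(π² + ln²(OS)) with OS = 0.280.
−ln 0.280 = 1.273, so ζ = 1.273/√(π² + 1.620) = 0.376.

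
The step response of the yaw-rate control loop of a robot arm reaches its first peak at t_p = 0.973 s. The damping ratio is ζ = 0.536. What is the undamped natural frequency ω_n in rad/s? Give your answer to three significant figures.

Peak time t_p = π/ω_d, so ω_d = π/t_p = π/0.973 = 3.23 rad/s.
ω_n = ω_d/√(1−ζ²) = 3.23/√0.713 = 3.82 rad/s.

ω_n ≈ 3.82 rad/s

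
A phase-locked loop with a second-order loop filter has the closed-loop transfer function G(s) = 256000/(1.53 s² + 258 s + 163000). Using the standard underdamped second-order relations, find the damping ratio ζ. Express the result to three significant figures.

ζ ≈ 0.258

Dividing through by 1.53: denominator becomes s² + 168.6 s + 106500.
So ω_n = √106500 = 326 rad/s and ζ = 168.6/(2·326) = 0.258.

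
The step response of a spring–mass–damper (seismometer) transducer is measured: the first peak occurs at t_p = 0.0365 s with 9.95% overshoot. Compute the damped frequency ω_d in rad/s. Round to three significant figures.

ω_d ≈ 86.1 rad/s

t_p = π/ω_d, so ω_d = π/0.0365 = 86.1 rad/s.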